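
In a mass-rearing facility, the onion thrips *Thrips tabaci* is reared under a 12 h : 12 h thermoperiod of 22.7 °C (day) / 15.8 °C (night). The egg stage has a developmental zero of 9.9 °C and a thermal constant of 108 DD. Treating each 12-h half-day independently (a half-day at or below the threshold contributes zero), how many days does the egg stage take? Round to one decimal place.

Day half: max(0, 22.7 − 9.9) × 0.5 = 12.8 × 0.5 = 6.40 DD.
Night half: max(0, 15.8 − 9.9) × 0.5 = 5.9 × 0.5 = 2.95 DD.
Per 24 h: 9.35 DD/day.
Duration = 108 / 9.35 = 11.551 ≈ 11.6 days.

11.6 days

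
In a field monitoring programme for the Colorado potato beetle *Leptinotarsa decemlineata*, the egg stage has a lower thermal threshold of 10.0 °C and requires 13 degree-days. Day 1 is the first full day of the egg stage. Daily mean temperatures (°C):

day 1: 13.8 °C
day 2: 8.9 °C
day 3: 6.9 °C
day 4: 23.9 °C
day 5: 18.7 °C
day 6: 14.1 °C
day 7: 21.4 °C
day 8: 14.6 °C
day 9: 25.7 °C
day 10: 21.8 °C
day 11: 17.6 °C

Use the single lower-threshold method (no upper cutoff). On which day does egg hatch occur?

day 4

Daily DD above 10.0 °C: 3.8, 0.0, 0.0, 13.9, 8.7, 4.1, 11.4, 4.6, 15.7, 11.8, 7.6.
Cumulative: 3.8, 3.8, 3.8, 17.7, 26.4, 30.5, 41.9, 46.5, 62.2, 74.0, 81.6.
The total first reaches 13 DD on day 4.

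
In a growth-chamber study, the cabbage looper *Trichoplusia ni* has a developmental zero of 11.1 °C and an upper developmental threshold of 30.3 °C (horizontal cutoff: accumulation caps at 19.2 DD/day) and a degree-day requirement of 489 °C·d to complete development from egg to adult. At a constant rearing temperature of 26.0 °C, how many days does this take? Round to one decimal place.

Daily accumulation = 26.0 − 11.1 = 14.9 DD/day.
Duration = 489 / 14.9 = 32.819 ≈ 32.8 days.

32.8 days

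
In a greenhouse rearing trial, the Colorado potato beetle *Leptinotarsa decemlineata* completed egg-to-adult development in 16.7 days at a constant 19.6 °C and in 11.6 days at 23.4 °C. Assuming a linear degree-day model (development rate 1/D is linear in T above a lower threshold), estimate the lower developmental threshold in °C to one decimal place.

11.0 °C

Under the model K = D·(T − T_b), so D₁·(T₁ − T_b) = D₂·(T₂ − T_b).
16.7·(19.6 − T_b) = 11.6·(23.4 − T_b)
T_b = (16.7·19.6 − 11.6·23.4) / (16.7 − 11.6) = 55.88 / 5.1 = 10.957 °C ≈ 11.0 °C.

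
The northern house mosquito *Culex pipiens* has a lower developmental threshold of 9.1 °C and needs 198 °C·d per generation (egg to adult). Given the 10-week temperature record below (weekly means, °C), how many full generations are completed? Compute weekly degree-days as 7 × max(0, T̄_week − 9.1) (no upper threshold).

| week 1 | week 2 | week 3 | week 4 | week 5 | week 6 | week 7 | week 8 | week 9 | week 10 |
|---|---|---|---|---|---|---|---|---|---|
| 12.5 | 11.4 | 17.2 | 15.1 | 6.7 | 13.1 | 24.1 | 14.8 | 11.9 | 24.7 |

2 generations

Weekly DD (7 × max(0, T̄ − 9.1)): 23.8, 16.1, 56.7, 42.0, 0.0, 28.0, 105.0, 39.9, 19.6, 109.2.
Season total = 440.3 DD.
Complete generations = ⌊440.3 / 198⌋ = 2.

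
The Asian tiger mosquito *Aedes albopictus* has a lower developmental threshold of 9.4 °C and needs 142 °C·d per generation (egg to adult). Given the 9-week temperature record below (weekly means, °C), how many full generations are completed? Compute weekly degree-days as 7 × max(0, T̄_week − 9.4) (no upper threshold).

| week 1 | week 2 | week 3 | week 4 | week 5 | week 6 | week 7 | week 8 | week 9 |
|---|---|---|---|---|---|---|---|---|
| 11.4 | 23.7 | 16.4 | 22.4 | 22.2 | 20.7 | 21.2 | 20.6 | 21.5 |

4 generations

Weekly DD (7 × max(0, T̄ − 9.4)): 14.0, 100.1, 49.0, 91.0, 89.6, 79.1, 82.6, 78.4, 84.7.
Season total = 668.5 DD.
Complete generations = ⌊668.5 / 142⌋ = 4.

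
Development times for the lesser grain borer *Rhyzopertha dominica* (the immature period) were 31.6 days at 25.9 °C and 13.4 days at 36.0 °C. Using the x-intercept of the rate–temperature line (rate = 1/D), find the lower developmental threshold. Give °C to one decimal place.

18.5 °C

Linear rate model ⇒ the product D·(T − T_b) is constant across temperatures.
31.6·(25.9 − T_b) = 13.4·(36.0 − T_b)
T_b = (31.6·25.9 − 13.4·36.0) / (31.6 − 13.4) = 336.04 / 18.2 = 18.464 °C ≈ 18.5 °C.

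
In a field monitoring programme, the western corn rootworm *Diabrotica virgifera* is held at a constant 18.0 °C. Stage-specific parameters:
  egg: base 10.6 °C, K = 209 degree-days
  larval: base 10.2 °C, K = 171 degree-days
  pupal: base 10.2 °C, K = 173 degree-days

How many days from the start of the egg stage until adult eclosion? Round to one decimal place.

egg: 209 / (18.0 − 10.6) = 209 / 7.4 = 28.243 d.
larval: 171 / (18.0 − 10.2) = 171 / 7.8 = 21.923 d.
pupal: 173 / (18.0 − 10.2) = 173 / 7.8 = 22.179 d.
Sum = 72.346 ≈ 72.3 days.

72.3 days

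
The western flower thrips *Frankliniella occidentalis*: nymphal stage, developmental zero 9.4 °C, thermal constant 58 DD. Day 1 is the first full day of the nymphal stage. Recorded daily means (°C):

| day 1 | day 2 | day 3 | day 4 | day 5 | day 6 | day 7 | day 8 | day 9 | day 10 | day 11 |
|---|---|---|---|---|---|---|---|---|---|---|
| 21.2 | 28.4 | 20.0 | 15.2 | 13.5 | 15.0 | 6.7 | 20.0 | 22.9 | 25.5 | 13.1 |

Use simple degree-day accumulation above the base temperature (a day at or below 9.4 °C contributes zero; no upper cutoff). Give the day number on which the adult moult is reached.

day 8

Daily DD above 9.4 °C: 11.8, 19.0, 10.6, 5.8, 4.1, 5.6, 0.0, 10.6, 13.5, 16.1, 3.7.
Cumulative: 11.8, 30.8, 41.4, 47.2, 51.3, 56.9, 56.9, 67.5, 81.0, 97.1, 100.8.
The total first reaches 58 DD on day 8.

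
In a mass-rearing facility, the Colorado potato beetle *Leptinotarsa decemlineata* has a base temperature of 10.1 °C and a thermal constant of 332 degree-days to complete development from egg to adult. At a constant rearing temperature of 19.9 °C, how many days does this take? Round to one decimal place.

33.9 days

Daily accumulation = 19.9 − 10.1 = 9.8 DD/day.
Duration = 332 / 9.8 = 33.878 ≈ 33.9 days.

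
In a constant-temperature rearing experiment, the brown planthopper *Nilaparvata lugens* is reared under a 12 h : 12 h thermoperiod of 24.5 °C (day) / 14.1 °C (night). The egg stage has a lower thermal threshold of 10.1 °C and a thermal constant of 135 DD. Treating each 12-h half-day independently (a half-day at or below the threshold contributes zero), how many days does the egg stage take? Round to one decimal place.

Day half: max(0, 24.5 − 10.1) × 0.5 = 14.4 × 0.5 = 7.20 DD.
Night half: max(0, 14.1 − 10.1) × 0.5 = 4.0 × 0.5 = 2.00 DD.
Per 24 h: 9.20 DD/day.
Duration = 135 / 9.20 = 14.674 ≈ 14.7 days.

14.7 days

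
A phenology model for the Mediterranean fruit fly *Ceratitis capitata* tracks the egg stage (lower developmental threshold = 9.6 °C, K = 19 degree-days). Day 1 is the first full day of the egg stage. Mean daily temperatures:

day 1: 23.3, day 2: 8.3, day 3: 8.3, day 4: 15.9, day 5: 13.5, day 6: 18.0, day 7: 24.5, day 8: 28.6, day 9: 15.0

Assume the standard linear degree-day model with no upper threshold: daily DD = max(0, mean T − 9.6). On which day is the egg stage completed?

Daily DD above 9.6 °C: 13.7, 0.0, 0.0, 6.3, 3.9, 8.4, 14.9, 19.0, 5.4.
Cumulative: 13.7, 13.7, 13.7, 20.0, 23.9, 32.3, 47.2, 66.2, 71.6.
The total first reaches 19 DD on day 4.

day 4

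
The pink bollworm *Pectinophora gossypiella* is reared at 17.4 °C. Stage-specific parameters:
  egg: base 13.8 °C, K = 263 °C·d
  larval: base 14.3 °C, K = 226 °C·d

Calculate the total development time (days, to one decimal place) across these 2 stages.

146.0 days

egg: 263 / (17.4 − 13.8) = 263 / 3.6 = 73.056 d.
larval: 226 / (17.4 − 14.3) = 226 / 3.1 = 72.903 d.
Sum = 145.959 ≈ 146.0 days.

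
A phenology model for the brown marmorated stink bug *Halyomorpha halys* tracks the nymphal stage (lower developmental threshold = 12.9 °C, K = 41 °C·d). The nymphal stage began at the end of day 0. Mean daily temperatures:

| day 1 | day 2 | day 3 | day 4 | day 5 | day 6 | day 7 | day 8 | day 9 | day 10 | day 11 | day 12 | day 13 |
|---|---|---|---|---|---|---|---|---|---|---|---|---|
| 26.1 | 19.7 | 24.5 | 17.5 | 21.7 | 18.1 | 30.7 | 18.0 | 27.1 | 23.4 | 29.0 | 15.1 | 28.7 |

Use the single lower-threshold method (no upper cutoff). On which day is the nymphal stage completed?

day 5

Daily DD above 12.9 °C: 13.2, 6.8, 11.6, 4.6, 8.8, 5.2, 17.8, 5.1, 14.2, 10.5, 16.1, 2.2, 15.8.
Cumulative: 13.2, 20.0, 31.6, 36.2, 45.0, 50.2, 68.0, 73.1, 87.3, 97.8, 113.9, 116.1, 131.9.
The total first reaches 41 DD on day 5.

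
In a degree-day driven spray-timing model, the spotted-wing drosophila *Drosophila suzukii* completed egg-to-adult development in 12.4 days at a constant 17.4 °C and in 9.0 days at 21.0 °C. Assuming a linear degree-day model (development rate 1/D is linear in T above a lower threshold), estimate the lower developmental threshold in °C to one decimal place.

7.9 °C

Equal thermal constants: D₁(T₁ − T_b) = D₂(T₂ − T_b).
12.4·(17.4 − T_b) = 9.0·(21.0 − T_b)
T_b = (12.4·17.4 − 9.0·21.0) / (12.4 − 9.0) = 26.76 / 3.4 = 7.871 °C ≈ 7.9 °C.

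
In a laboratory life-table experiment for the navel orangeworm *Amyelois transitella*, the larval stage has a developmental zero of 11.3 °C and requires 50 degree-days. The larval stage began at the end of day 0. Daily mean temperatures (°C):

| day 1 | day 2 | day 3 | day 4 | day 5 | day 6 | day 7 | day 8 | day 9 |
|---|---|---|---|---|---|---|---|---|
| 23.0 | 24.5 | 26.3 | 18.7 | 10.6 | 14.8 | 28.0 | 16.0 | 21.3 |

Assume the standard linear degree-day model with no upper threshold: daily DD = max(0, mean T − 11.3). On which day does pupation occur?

Daily DD above 11.3 °C: 11.7, 13.2, 15.0, 7.4, 0.0, 3.5, 16.7, 4.7, 10.0.
Cumulative: 11.7, 24.9, 39.9, 47.3, 47.3, 50.8, 67.5, 72.2, 82.2.
The total first reaches 50 DD on day 6.

day 6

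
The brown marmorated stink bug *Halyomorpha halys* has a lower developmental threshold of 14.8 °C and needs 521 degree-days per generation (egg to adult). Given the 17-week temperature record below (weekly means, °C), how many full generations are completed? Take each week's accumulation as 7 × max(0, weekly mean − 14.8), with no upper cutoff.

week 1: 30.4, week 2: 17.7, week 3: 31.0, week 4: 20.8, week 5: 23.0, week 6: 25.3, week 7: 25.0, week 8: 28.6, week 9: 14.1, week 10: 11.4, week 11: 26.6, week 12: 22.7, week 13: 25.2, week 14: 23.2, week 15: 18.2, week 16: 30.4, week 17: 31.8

2 generations

Weekly DD (7 × max(0, T̄ − 14.8)): 109.2, 20.3, 113.4, 42.0, 57.4, 73.5, 71.4, 96.6, 0.0, 0.0, 82.6, 55.3, 72.8, 58.8, 23.8, 109.2, 119.0.
Season total = 1105.3 DD.
Complete generations = ⌊1105.3 / 521⌋ = 2.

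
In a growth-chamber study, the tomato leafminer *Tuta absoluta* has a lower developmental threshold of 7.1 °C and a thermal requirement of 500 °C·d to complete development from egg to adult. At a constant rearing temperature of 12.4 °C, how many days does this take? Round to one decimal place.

94.3 days

Daily accumulation = 12.4 − 7.1 = 5.3 DD/day.
Duration = 500 / 5.3 = 94.340 ≈ 94.3 days.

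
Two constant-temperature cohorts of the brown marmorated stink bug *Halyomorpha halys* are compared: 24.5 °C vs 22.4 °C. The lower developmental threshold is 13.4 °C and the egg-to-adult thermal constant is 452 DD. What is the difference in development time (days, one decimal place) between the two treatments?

9.5 days

At 24.5 °C: 452 / (24.5 − 13.4) = 452 / 11.1 = 40.721 d.
At 22.4 °C: 452 / (22.4 − 13.4) = 452 / 9.0 = 50.222 d.
Difference = |40.721 − 50.222| = 9.502 ≈ 9.5 days.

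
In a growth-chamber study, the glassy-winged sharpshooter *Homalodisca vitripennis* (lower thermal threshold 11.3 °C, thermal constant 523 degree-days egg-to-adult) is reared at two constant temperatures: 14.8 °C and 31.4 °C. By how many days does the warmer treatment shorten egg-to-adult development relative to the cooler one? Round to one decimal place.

123.4 days

At 14.8 °C: 523 / (14.8 − 11.3) = 523 / 3.5 = 149.429 d.
At 31.4 °C: 523 / (31.4 − 11.3) = 523 / 20.1 = 26.020 d.
Difference = |149.429 − 26.020| = 123.409 ≈ 123.4 days.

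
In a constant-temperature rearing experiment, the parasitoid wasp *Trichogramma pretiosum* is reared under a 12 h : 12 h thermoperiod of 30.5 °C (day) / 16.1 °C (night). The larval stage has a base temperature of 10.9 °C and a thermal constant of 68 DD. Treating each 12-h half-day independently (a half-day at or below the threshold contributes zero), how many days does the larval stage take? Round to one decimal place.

Day half: max(0, 30.5 − 10.9) × 0.5 = 19.6 × 0.5 = 9.80 DD.
Night half: max(0, 16.1 − 10.9) × 0.5 = 5.2 × 0.5 = 2.60 DD.
Per 24 h: 12.40 DD/day.
Duration = 68 / 12.40 = 5.484 ≈ 5.5 days.

5.5 days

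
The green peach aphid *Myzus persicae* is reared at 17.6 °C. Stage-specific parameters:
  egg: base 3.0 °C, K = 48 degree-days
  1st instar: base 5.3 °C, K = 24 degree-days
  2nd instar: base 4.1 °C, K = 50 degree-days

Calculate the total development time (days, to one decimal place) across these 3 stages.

8.9 days

egg: 48 / (17.6 − 3.0) = 48 / 14.6 = 3.288 d.
1st instar: 24 / (17.6 − 5.3) = 24 / 12.3 = 1.951 d.
2nd instar: 50 / (17.6 − 4.1) = 50 / 13.5 = 3.704 d.
Sum = 8.943 ≈ 8.9 days.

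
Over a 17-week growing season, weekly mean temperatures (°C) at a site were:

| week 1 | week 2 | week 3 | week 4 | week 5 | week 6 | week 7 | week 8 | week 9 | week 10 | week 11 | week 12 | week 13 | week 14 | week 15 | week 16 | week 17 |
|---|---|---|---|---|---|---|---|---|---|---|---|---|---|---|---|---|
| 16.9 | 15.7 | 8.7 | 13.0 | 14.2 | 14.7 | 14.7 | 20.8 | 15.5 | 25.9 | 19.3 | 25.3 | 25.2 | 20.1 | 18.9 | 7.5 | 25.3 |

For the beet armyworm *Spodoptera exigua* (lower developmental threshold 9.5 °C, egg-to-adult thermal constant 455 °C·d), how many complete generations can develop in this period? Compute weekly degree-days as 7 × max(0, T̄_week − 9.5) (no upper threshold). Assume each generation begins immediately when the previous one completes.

Weekly DD (7 × max(0, T̄ − 9.5)): 51.8, 43.4, 0.0, 24.5, 32.9, 36.4, 36.4, 79.1, 42.0, 114.8, 68.6, 110.6, 109.9, 74.2, 65.8, 0.0, 110.6.
Season total = 1001.0 DD.
Complete generations = ⌊1001.0 / 455⌋ = 2.

2 generations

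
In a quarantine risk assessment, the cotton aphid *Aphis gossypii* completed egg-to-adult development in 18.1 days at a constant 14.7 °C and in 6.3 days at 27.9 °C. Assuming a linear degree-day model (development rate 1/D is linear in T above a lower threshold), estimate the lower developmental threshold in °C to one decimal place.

Under the model K = D·(T − T_b), so D₁·(T₁ − T_b) = D₂·(T₂ − T_b).
18.1·(14.7 − T_b) = 6.3·(27.9 − T_b)
T_b = (18.1·14.7 − 6.3·27.9) / (18.1 − 6.3) = 90.30 / 11.8 = 7.653 °C ≈ 7.7 °C.

7.7 °C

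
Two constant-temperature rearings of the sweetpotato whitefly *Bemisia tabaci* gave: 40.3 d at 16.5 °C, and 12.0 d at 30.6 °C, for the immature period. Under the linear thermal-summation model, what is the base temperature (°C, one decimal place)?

Equal thermal constants: D₁(T₁ − T_b) = D₂(T₂ − T_b).
40.3·(16.5 − T_b) = 12.0·(30.6 − T_b)
T_b = (40.3·16.5 − 12.0·30.6) / (40.3 − 12.0) = 297.75 / 28.3 = 10.521 °C ≈ 10.5 °C.

10.5 °C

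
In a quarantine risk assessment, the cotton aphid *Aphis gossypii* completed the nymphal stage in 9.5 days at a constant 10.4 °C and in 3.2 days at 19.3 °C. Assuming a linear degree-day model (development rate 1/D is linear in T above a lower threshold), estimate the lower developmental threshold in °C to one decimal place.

5.9 °C

Under the model K = D·(T − T_b), so D₁·(T₁ − T_b) = D₂·(T₂ − T_b).
9.5·(10.4 − T_b) = 3.2·(19.3 − T_b)
T_b = (9.5·10.4 − 3.2·19.3) / (9.5 − 3.2) = 37.04 / 6.3 = 5.879 °C ≈ 5.9 °C.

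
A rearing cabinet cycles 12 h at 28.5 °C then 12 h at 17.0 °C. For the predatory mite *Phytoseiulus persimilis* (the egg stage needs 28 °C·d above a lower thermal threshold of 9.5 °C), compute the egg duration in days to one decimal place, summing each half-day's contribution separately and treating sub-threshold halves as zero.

Day half: max(0, 28.5 − 9.5) × 0.5 = 19.0 × 0.5 = 9.50 DD.
Night half: max(0, 17.0 − 9.5) × 0.5 = 7.5 × 0.5 = 3.75 DD.
Per 24 h: 13.25 DD/day.
Duration = 28 / 13.25 = 2.113 ≈ 2.1 days.

2.1 days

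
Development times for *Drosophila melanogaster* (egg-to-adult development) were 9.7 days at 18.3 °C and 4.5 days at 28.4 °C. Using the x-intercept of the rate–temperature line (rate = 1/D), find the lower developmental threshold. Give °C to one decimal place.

9.6 °C

Under the model K = D·(T − T_b), so D₁·(T₁ − T_b) = D₂·(T₂ − T_b).
9.7·(18.3 − T_b) = 4.5·(28.4 − T_b)
T_b = (9.7·18.3 − 4.5·28.4) / (9.7 − 4.5) = 49.71 / 5.2 = 9.560 °C ≈ 9.6 °C.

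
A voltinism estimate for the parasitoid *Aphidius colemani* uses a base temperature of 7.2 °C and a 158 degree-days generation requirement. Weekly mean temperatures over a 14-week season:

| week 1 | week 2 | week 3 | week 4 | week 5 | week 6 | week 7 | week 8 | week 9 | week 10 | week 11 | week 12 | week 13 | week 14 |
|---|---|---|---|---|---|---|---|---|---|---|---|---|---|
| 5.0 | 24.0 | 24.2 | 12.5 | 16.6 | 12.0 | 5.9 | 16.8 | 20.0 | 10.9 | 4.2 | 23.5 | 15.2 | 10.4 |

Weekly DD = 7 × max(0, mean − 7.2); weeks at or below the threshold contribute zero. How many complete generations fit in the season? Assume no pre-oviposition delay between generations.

Weekly DD (7 × max(0, T̄ − 7.2)): 0.0, 117.6, 119.0, 37.1, 65.8, 33.6, 0.0, 67.2, 89.6, 25.9, 0.0, 114.1, 56.0, 22.4.
Season total = 748.3 DD.
Complete generations = ⌊748.3 / 158⌋ = 4.

4 generations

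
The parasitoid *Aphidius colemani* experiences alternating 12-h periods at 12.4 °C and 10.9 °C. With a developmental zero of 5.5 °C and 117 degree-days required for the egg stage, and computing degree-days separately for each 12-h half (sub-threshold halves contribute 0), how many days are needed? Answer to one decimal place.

19.0 days

Day half: max(0, 12.4 − 5.5) × 0.5 = 6.9 × 0.5 = 3.45 DD.
Night half: max(0, 10.9 − 5.5) × 0.5 = 5.4 × 0.5 = 2.70 DD.
Per 24 h: 6.15 DD/day.
Duration = 117 / 6.15 = 19.024 ≈ 19.0 days.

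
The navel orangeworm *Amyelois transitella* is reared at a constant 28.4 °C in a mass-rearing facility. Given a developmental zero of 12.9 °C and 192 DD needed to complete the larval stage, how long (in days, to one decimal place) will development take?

Daily accumulation = 28.4 − 12.9 = 15.5 DD/day.
Duration = 192 / 15.5 = 12.387 ≈ 12.4 days.

12.4 days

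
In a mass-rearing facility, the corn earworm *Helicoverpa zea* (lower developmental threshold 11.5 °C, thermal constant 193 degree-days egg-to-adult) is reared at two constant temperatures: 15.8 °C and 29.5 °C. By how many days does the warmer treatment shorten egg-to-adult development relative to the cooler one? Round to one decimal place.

At 15.8 °C: 193 / (15.8 − 11.5) = 193 / 4.3 = 44.884 d.
At 29.5 °C: 193 / (29.5 − 11.5) = 193 / 18.0 = 10.722 d.
Difference = |44.884 − 10.722| = 34.161 ≈ 34.2 days.

34.2 days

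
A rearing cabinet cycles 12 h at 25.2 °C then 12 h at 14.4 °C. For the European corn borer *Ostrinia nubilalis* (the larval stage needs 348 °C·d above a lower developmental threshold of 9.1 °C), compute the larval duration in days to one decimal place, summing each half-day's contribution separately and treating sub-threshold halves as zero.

Day half: max(0, 25.2 − 9.1) × 0.5 = 16.1 × 0.5 = 8.05 DD.
Night half: max(0, 14.4 − 9.1) × 0.5 = 5.3 × 0.5 = 2.65 DD.
Per 24 h: 10.70 DD/day.
Duration = 348 / 10.70 = 32.523 ≈ 32.5 days.

32.5 days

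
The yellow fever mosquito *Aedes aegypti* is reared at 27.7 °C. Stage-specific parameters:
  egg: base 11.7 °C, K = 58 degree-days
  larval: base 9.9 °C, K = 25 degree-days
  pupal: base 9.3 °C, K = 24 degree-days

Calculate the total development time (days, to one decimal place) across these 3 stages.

6.3 days

egg: 58 / (27.7 − 11.7) = 58 / 16.0 = 3.625 d.
larval: 25 / (27.7 − 9.9) = 25 / 17.8 = 1.404 d.
pupal: 24 / (27.7 − 9.3) = 24 / 18.4 = 1.304 d.
Sum = 6.334 ≈ 6.3 days.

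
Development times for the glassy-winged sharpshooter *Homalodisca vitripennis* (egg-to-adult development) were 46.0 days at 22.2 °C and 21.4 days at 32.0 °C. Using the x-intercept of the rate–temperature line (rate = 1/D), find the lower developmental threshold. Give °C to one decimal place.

Under the model K = D·(T − T_b), so D₁·(T₁ − T_b) = D₂·(T₂ − T_b).
46.0·(22.2 − T_b) = 21.4·(32.0 − T_b)
T_b = (46.0·22.2 − 21.4·32.0) / (46.0 − 21.4) = 336.40 / 24.6 = 13.675 °C ≈ 13.7 °C.

13.7 °C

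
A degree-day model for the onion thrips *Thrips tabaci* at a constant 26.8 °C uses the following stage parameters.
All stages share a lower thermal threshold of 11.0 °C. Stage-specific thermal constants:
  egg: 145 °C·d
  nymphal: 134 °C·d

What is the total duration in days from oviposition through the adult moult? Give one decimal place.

Daily accumulation at 26.8 °C = 26.8 − 11.0 = 15.8 DD/day.
Total K = 145 + 134 = 279 DD.
Total duration = 279 / 15.8 = 17.658 ≈ 17.7 days.

17.7 days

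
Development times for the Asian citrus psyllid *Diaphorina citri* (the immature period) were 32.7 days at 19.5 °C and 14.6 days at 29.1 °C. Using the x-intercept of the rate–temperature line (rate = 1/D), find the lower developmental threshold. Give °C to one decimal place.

11.8 °C

Under the model K = D·(T − T_b), so D₁·(T₁ − T_b) = D₂·(T₂ − T_b).
32.7·(19.5 − T_b) = 14.6·(29.1 − T_b)
T_b = (32.7·19.5 − 14.6·29.1) / (32.7 − 14.6) = 212.79 / 18.1 = 11.756 °C ≈ 11.8 °C.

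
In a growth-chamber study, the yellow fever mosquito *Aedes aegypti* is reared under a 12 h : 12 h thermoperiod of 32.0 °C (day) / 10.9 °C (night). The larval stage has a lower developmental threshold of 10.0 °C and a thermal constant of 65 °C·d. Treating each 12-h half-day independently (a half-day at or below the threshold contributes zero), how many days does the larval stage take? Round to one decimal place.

Day half: max(0, 32.0 − 10.0) × 0.5 = 22.0 × 0.5 = 11.00 DD.
Night half: max(0, 10.9 − 10.0) × 0.5 = 0.9 × 0.5 = 0.45 DD.
Per 24 h: 11.45 DD/day.
Duration = 65 / 11.45 = 5.677 ≈ 5.7 days.

5.7 days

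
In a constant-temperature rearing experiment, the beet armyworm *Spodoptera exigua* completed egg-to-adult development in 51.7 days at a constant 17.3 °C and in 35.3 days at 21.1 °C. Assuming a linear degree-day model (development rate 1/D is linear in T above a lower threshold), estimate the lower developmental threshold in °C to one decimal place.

Equal thermal constants: D₁(T₁ − T_b) = D₂(T₂ − T_b).
51.7·(17.3 − T_b) = 35.3·(21.1 − T_b)
T_b = (51.7·17.3 − 35.3·21.1) / (51.7 − 35.3) = 149.58 / 16.4 = 9.121 °C ≈ 9.1 °C.

9.1 °C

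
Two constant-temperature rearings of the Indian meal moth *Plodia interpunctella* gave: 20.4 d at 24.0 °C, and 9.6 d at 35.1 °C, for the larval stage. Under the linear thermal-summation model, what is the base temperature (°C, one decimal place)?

Under the model K = D·(T − T_b), so D₁·(T₁ − T_b) = D₂·(T₂ − T_b).
20.4·(24.0 − T_b) = 9.6·(35.1 − T_b)
T_b = (20.4·24.0 − 9.6·35.1) / (20.4 − 9.6) = 152.64 / 10.8 = 14.133 °C ≈ 14.1 °C.

14.1 °C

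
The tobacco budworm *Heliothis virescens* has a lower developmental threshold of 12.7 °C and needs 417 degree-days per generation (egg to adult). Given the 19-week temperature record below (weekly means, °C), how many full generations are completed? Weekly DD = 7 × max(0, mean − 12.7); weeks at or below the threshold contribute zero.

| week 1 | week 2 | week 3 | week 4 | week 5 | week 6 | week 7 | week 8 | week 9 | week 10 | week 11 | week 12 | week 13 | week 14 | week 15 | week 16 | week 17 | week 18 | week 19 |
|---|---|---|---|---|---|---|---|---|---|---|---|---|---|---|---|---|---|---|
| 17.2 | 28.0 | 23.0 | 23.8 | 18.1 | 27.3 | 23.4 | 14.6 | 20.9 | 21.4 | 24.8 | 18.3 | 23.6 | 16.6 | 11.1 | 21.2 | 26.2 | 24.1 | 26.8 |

Weekly DD (7 × max(0, T̄ − 12.7)): 31.5, 107.1, 72.1, 77.7, 37.8, 102.2, 74.9, 13.3, 57.4, 60.9, 84.7, 39.2, 76.3, 27.3, 0.0, 59.5, 94.5, 79.8, 98.7.
Season total = 1194.9 DD.
Complete generations = ⌊1194.9 / 417⌋ = 2.

2 generations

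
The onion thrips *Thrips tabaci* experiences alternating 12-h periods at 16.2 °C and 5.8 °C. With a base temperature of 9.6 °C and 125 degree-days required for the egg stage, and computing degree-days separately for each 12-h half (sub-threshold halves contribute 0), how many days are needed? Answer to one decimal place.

37.9 days

Day half: max(0, 16.2 − 9.6) × 0.5 = 6.6 × 0.5 = 3.30 DD.
Night half: max(0, 5.8 − 9.6) × 0.5 = 0.0 × 0.5 = 0.00 DD.
Per 24 h: 3.30 DD/day.
Duration = 125 / 3.30 = 37.879 ≈ 37.9 days.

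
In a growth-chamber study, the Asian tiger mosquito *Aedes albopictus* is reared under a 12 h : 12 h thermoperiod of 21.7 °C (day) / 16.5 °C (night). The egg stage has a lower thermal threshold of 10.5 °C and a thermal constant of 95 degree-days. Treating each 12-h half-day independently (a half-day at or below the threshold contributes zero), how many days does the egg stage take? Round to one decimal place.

Day half: max(0, 21.7 − 10.5) × 0.5 = 11.2 × 0.5 = 5.60 DD.
Night half: max(0, 16.5 − 10.5) × 0.5 = 6.0 × 0.5 = 3.00 DD.
Per 24 h: 8.60 DD/day.
Duration = 95 / 8.60 = 11.047 ≈ 11.0 days.

11.0 days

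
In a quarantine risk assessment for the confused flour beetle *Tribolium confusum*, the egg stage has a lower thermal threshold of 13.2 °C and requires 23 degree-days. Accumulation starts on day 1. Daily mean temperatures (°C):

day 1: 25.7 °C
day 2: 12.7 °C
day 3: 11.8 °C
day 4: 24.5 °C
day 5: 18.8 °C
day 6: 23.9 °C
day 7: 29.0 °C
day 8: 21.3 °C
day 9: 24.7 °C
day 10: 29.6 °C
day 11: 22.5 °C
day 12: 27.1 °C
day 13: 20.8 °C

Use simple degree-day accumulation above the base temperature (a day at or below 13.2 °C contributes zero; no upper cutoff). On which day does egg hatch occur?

day 4

Daily DD above 13.2 °C: 12.5, 0.0, 0.0, 11.3, 5.6, 10.7, 15.8, 8.1, 11.5, 16.4, 9.3, 13.9, 7.6.
Cumulative: 12.5, 12.5, 12.5, 23.8, 29.4, 40.1, 55.9, 64.0, 75.5, 91.9, 101.2, 115.1, 122.7.
The total first reaches 23 DD on day 4.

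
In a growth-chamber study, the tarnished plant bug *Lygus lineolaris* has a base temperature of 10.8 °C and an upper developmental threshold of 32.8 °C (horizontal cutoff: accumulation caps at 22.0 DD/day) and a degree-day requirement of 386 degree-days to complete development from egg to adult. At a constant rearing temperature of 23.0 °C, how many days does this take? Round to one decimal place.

Daily accumulation = 23.0 − 10.8 = 12.2 DD/day.
Duration = 386 / 12.2 = 31.639 ≈ 31.6 days.

31.6 days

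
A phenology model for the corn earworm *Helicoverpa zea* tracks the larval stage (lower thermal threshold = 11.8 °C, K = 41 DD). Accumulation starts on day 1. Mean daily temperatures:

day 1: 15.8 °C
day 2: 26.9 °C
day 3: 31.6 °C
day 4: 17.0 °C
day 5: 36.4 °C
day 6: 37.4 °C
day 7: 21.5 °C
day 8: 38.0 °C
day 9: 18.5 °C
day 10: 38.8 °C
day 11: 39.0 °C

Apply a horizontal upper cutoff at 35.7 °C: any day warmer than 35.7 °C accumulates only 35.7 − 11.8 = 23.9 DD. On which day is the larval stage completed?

day 4

Daily DD above 11.8 °C (capped at 23.9): 4.0, 15.1, 19.8, 5.2, 23.9, 23.9, 9.7, 23.9, 6.7, 23.9, 23.9.
Cumulative: 4.0, 19.1, 38.9, 44.1, 68.0, 91.9, 101.6, 125.5, 132.2, 156.1, 180.0.
The total first reaches 41 DD on day 4.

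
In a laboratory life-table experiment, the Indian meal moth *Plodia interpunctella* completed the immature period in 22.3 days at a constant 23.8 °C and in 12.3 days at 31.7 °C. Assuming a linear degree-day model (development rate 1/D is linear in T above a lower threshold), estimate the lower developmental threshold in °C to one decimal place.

14.1 °C

Under the model K = D·(T − T_b), so D₁·(T₁ − T_b) = D₂·(T₂ − T_b).
22.3·(23.8 − T_b) = 12.3·(31.7 − T_b)
T_b = (22.3·23.8 − 12.3·31.7) / (22.3 − 12.3) = 140.83 / 10.0 = 14.083 °C ≈ 14.1 °C.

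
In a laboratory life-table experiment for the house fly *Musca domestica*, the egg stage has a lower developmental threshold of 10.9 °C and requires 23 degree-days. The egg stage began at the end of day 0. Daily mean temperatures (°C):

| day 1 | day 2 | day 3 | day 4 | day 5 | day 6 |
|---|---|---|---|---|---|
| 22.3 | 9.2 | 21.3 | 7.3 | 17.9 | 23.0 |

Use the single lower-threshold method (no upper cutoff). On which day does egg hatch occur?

day 5

Daily DD above 10.9 °C: 11.4, 0.0, 10.4, 0.0, 7.0, 12.1.
Cumulative: 11.4, 11.4, 21.8, 21.8, 28.8, 40.9.
The total first reaches 23 DD on day 5.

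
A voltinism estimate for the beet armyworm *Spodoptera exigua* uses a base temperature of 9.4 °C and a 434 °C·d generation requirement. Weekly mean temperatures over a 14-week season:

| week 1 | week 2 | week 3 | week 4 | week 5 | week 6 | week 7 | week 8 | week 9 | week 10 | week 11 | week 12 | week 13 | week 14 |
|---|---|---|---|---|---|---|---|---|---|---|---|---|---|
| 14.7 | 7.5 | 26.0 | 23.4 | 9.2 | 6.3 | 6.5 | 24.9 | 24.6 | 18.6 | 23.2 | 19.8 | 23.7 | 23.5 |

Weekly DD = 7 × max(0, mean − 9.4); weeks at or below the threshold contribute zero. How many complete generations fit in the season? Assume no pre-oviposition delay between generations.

Weekly DD (7 × max(0, T̄ − 9.4)): 37.1, 0.0, 116.2, 98.0, 0.0, 0.0, 0.0, 108.5, 106.4, 64.4, 96.6, 72.8, 100.1, 98.7.
Season total = 898.8 DD.
Complete generations = ⌊898.8 / 434⌋ = 2.

2 generations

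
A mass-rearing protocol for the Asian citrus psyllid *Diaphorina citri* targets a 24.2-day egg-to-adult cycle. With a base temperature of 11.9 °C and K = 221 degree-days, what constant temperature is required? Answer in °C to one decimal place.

21.0 °C

Required daily accumulation = 221 / 24.2 = 9.132 DD/day.
T = T_base + 9.132 = 11.9 + 9.132 = 21.032 ≈ 21.0 °C.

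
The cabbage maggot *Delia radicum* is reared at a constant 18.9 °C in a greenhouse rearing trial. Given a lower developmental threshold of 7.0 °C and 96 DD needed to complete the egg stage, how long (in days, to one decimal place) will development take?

8.1 days

Daily accumulation = 18.9 − 7.0 = 11.9 DD/day.
Duration = 96 / 11.9 = 8.067 ≈ 8.1 days.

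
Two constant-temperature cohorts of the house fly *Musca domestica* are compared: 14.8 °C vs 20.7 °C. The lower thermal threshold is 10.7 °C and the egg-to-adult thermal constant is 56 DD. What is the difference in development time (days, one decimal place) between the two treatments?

At 14.8 °C: 56 / (14.8 − 10.7) = 56 / 4.1 = 13.659 d.
At 20.7 °C: 56 / (20.7 − 10.7) = 56 / 10.0 = 5.600 d.
Difference = |13.659 − 5.600| = 8.059 ≈ 8.1 days.

8.1 days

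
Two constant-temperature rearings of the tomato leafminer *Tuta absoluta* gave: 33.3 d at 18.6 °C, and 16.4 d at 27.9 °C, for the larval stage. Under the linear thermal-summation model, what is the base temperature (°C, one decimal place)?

9.6 °C

Under the model K = D·(T − T_b), so D₁·(T₁ − T_b) = D₂·(T₂ − T_b).
33.3·(18.6 − T_b) = 16.4·(27.9 − T_b)
T_b = (33.3·18.6 − 16.4·27.9) / (33.3 − 16.4) = 161.82 / 16.9 = 9.575 °C ≈ 9.6 °C.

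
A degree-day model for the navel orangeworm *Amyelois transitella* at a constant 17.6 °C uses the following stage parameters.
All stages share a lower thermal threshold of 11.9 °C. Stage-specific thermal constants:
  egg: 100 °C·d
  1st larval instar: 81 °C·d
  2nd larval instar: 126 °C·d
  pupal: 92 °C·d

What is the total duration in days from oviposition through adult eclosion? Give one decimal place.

70.0 days

Daily accumulation at 17.6 °C = 17.6 − 11.9 = 5.7 DD/day.
Total K = 100 + 81 + 126 + 92 = 399 DD.
Total duration = 399 / 5.7 = 70.000 ≈ 70.0 days.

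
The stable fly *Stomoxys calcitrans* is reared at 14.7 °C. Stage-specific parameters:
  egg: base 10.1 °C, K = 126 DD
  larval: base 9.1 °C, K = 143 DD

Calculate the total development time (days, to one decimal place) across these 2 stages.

52.9 days

egg: 126 / (14.7 − 10.1) = 126 / 4.6 = 27.391 d.
larval: 143 / (14.7 − 9.1) = 143 / 5.6 = 25.536 d.
Sum = 52.927 ≈ 52.9 days.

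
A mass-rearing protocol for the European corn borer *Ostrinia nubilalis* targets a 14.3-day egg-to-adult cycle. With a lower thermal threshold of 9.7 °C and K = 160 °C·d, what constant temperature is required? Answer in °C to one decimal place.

20.9 °C

Required daily accumulation = 160 / 14.3 = 11.189 DD/day.
T = T_base + 11.189 = 9.7 + 11.189 = 20.889 ≈ 20.9 °C.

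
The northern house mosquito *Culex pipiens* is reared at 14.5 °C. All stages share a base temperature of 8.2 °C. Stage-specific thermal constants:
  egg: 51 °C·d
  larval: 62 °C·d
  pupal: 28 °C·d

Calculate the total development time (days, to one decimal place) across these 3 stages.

22.4 days

Daily accumulation at 14.5 °C = 14.5 − 8.2 = 6.3 DD/day.
Total K = 51 + 62 + 28 = 141 DD.
Total duration = 141 / 6.3 = 22.381 ≈ 22.4 days.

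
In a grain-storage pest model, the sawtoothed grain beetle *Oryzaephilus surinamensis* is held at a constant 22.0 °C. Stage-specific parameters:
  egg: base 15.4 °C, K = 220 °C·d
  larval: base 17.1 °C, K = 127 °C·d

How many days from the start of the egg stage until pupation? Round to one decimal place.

egg: 220 / (22.0 − 15.4) = 220 / 6.6 = 33.333 d.
larval: 127 / (22.0 − 17.1) = 127 / 4.9 = 25.918 d.
Sum = 59.252 ≈ 59.3 days.

59.3 days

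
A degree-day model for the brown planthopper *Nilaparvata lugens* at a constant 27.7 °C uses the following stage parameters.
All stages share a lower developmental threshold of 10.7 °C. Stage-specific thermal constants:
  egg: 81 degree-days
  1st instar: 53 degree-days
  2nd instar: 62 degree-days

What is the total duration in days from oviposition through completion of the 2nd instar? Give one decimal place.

11.5 days

Daily accumulation at 27.7 °C = 27.7 − 10.7 = 17.0 DD/day.
Total K = 81 + 53 + 62 = 196 DD.
Total duration = 196 / 17.0 = 11.529 ≈ 11.5 days.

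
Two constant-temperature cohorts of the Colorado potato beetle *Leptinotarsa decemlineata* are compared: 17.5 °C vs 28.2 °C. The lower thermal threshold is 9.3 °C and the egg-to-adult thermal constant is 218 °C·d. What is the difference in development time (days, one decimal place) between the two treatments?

At 17.5 °C: 218 / (17.5 − 9.3) = 218 / 8.2 = 26.585 d.
At 28.2 °C: 218 / (28.2 − 9.3) = 218 / 18.9 = 11.534 d.
Difference = |26.585 − 11.534| = 15.051 ≈ 15.1 days.

15.1 days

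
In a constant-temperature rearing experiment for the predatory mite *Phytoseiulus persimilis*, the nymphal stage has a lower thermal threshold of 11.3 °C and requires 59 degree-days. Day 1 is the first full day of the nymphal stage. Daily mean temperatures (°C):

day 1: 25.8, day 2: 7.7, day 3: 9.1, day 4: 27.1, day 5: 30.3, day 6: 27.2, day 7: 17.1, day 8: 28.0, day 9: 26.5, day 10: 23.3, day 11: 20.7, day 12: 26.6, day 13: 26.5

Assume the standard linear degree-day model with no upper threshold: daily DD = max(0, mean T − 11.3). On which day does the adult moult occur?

Daily DD above 11.3 °C: 14.5, 0.0, 0.0, 15.8, 19.0, 15.9, 5.8, 16.7, 15.2, 12.0, 9.4, 15.3, 15.2.
Cumulative: 14.5, 14.5, 14.5, 30.3, 49.3, 65.2, 71.0, 87.7, 102.9, 114.9, 124.3, 139.6, 154.8.
The total first reaches 59 DD on day 6.

day 6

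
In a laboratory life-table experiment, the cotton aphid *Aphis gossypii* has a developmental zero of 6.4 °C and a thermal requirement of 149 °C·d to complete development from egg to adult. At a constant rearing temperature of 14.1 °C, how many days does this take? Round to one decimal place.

19.4 days

Daily accumulation = 14.1 − 6.4 = 7.7 DD/day.
Duration = 149 / 7.7 = 19.351 ≈ 19.4 days.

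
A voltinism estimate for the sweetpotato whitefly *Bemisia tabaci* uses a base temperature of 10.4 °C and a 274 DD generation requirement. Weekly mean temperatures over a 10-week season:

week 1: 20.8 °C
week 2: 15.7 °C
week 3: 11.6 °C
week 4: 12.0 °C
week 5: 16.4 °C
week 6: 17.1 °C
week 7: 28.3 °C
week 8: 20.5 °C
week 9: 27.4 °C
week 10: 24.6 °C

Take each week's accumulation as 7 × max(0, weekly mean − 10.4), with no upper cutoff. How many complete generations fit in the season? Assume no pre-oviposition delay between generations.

Weekly DD (7 × max(0, T̄ − 10.4)): 72.8, 37.1, 8.4, 11.2, 42.0, 46.9, 125.3, 70.7, 119.0, 99.4.
Season total = 632.8 DD.
Complete generations = ⌊632.8 / 274⌋ = 2.

2 generations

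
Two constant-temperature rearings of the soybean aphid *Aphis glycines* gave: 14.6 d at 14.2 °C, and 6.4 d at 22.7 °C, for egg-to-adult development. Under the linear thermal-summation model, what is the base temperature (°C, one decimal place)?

7.6 °C

Equal thermal constants: D₁(T₁ − T_b) = D₂(T₂ − T_b).
14.6·(14.2 − T_b) = 6.4·(22.7 − T_b)
T_b = (14.6·14.2 − 6.4·22.7) / (14.6 − 6.4) = 62.04 / 8.2 = 7.566 °C ≈ 7.6 °C.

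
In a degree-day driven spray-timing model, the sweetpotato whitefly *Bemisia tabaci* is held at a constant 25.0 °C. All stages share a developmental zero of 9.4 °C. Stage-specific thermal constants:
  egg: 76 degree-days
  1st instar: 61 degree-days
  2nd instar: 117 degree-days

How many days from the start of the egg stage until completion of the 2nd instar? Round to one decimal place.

Daily accumulation at 25.0 °C = 25.0 − 9.4 = 15.6 DD/day.
Total K = 76 + 61 + 117 = 254 DD.
Total duration = 254 / 15.6 = 16.282 ≈ 16.3 days.

16.3 days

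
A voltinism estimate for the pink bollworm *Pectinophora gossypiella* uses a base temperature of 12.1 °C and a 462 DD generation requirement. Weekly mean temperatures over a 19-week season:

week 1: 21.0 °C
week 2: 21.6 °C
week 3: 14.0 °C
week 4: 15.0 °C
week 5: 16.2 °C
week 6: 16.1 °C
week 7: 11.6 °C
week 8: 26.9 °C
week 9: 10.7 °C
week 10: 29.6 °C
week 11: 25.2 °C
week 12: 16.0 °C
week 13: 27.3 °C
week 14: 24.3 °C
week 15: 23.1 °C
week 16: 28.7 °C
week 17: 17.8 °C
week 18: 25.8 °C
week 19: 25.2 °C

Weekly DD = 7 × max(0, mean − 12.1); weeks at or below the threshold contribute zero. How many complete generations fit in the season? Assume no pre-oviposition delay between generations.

Weekly DD (7 × max(0, T̄ − 12.1)): 62.3, 66.5, 13.3, 20.3, 28.7, 28.0, 0.0, 103.6, 0.0, 122.5, 91.7, 27.3, 106.4, 85.4, 77.0, 116.2, 39.9, 95.9, 91.7.
Season total = 1176.7 DD.
Complete generations = ⌊1176.7 / 462⌋ = 2.

2 generations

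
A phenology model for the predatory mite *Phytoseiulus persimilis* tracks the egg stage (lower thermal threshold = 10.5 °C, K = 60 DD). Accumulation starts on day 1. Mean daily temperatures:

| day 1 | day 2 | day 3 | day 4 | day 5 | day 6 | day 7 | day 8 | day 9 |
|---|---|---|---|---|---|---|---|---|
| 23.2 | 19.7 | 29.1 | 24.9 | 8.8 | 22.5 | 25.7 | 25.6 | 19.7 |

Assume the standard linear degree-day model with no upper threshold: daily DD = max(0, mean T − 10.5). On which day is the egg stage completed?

day 6

Daily DD above 10.5 °C: 12.7, 9.2, 18.6, 14.4, 0.0, 12.0, 15.2, 15.1, 9.2.
Cumulative: 12.7, 21.9, 40.5, 54.9, 54.9, 66.9, 82.1, 97.2, 106.4.
The total first reaches 60 DD on day 6.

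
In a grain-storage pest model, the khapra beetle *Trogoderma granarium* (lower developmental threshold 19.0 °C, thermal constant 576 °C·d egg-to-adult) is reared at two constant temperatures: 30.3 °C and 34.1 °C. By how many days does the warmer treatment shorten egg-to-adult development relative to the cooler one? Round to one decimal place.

12.8 days

At 30.3 °C: 576 / (30.3 − 19.0) = 576 / 11.3 = 50.973 d.
At 34.1 °C: 576 / (34.1 − 19.0) = 576 / 15.1 = 38.146 d.
Difference = |50.973 − 38.146| = 12.828 ≈ 12.8 days.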